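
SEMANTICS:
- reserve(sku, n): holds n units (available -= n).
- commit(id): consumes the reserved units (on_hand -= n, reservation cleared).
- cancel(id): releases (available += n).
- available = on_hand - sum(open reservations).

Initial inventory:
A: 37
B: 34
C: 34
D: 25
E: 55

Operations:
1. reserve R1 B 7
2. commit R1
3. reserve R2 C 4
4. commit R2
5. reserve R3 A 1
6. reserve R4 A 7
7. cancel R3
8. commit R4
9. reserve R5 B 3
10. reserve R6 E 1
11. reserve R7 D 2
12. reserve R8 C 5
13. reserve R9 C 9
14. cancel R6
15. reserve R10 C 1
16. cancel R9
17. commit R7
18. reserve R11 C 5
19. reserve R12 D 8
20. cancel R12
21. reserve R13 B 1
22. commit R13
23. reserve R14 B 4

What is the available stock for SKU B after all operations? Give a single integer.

Answer: 19

Derivation:
Step 1: reserve R1 B 7 -> on_hand[A=37 B=34 C=34 D=25 E=55] avail[A=37 B=27 C=34 D=25 E=55] open={R1}
Step 2: commit R1 -> on_hand[A=37 B=27 C=34 D=25 E=55] avail[A=37 B=27 C=34 D=25 E=55] open={}
Step 3: reserve R2 C 4 -> on_hand[A=37 B=27 C=34 D=25 E=55] avail[A=37 B=27 C=30 D=25 E=55] open={R2}
Step 4: commit R2 -> on_hand[A=37 B=27 C=30 D=25 E=55] avail[A=37 B=27 C=30 D=25 E=55] open={}
Step 5: reserve R3 A 1 -> on_hand[A=37 B=27 C=30 D=25 E=55] avail[A=36 B=27 C=30 D=25 E=55] open={R3}
Step 6: reserve R4 A 7 -> on_hand[A=37 B=27 C=30 D=25 E=55] avail[A=29 B=27 C=30 D=25 E=55] open={R3,R4}
Step 7: cancel R3 -> on_hand[A=37 B=27 C=30 D=25 E=55] avail[A=30 B=27 C=30 D=25 E=55] open={R4}
Step 8: commit R4 -> on_hand[A=30 B=27 C=30 D=25 E=55] avail[A=30 B=27 C=30 D=25 E=55] open={}
Step 9: reserve R5 B 3 -> on_hand[A=30 B=27 C=30 D=25 E=55] avail[A=30 B=24 C=30 D=25 E=55] open={R5}
Step 10: reserve R6 E 1 -> on_hand[A=30 B=27 C=30 D=25 E=55] avail[A=30 B=24 C=30 D=25 E=54] open={R5,R6}
Step 11: reserve R7 D 2 -> on_hand[A=30 B=27 C=30 D=25 E=55] avail[A=30 B=24 C=30 D=23 E=54] open={R5,R6,R7}
Step 12: reserve R8 C 5 -> on_hand[A=30 B=27 C=30 D=25 E=55] avail[A=30 B=24 C=25 D=23 E=54] open={R5,R6,R7,R8}
Step 13: reserve R9 C 9 -> on_hand[A=30 B=27 C=30 D=25 E=55] avail[A=30 B=24 C=16 D=23 E=54] open={R5,R6,R7,R8,R9}
Step 14: cancel R6 -> on_hand[A=30 B=27 C=30 D=25 E=55] avail[A=30 B=24 C=16 D=23 E=55] open={R5,R7,R8,R9}
Step 15: reserve R10 C 1 -> on_hand[A=30 B=27 C=30 D=25 E=55] avail[A=30 B=24 C=15 D=23 E=55] open={R10,R5,R7,R8,R9}
Step 16: cancel R9 -> on_hand[A=30 B=27 C=30 D=25 E=55] avail[A=30 B=24 C=24 D=23 E=55] open={R10,R5,R7,R8}
Step 17: commit R7 -> on_hand[A=30 B=27 C=30 D=23 E=55] avail[A=30 B=24 C=24 D=23 E=55] open={R10,R5,R8}
Step 18: reserve R11 C 5 -> on_hand[A=30 B=27 C=30 D=23 E=55] avail[A=30 B=24 C=19 D=23 E=55] open={R10,R11,R5,R8}
Step 19: reserve R12 D 8 -> on_hand[A=30 B=27 C=30 D=23 E=55] avail[A=30 B=24 C=19 D=15 E=55] open={R10,R11,R12,R5,R8}
Step 20: cancel R12 -> on_hand[A=30 B=27 C=30 D=23 E=55] avail[A=30 B=24 C=19 D=23 E=55] open={R10,R11,R5,R8}
Step 21: reserve R13 B 1 -> on_hand[A=30 B=27 C=30 D=23 E=55] avail[A=30 B=23 C=19 D=23 E=55] open={R10,R11,R13,R5,R8}
Step 22: commit R13 -> on_hand[A=30 B=26 C=30 D=23 E=55] avail[A=30 B=23 C=19 D=23 E=55] open={R10,R11,R5,R8}
Step 23: reserve R14 B 4 -> on_hand[A=30 B=26 C=30 D=23 E=55] avail[A=30 B=19 C=19 D=23 E=55] open={R10,R11,R14,R5,R8}
Final available[B] = 19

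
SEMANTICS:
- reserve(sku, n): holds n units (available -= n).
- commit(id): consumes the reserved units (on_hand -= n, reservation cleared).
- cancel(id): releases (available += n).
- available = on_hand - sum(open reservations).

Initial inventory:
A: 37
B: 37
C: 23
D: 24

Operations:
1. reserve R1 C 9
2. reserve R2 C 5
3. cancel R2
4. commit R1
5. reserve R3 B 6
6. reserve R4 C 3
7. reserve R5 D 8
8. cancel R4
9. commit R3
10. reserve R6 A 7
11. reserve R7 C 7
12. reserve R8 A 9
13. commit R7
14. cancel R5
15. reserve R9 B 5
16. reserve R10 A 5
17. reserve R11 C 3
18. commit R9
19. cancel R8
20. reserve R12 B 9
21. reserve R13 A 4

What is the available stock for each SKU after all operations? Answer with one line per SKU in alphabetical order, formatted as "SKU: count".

Answer: A: 21
B: 17
C: 4
D: 24

Derivation:
Step 1: reserve R1 C 9 -> on_hand[A=37 B=37 C=23 D=24] avail[A=37 B=37 C=14 D=24] open={R1}
Step 2: reserve R2 C 5 -> on_hand[A=37 B=37 C=23 D=24] avail[A=37 B=37 C=9 D=24] open={R1,R2}
Step 3: cancel R2 -> on_hand[A=37 B=37 C=23 D=24] avail[A=37 B=37 C=14 D=24] open={R1}
Step 4: commit R1 -> on_hand[A=37 B=37 C=14 D=24] avail[A=37 B=37 C=14 D=24] open={}
Step 5: reserve R3 B 6 -> on_hand[A=37 B=37 C=14 D=24] avail[A=37 B=31 C=14 D=24] open={R3}
Step 6: reserve R4 C 3 -> on_hand[A=37 B=37 C=14 D=24] avail[A=37 B=31 C=11 D=24] open={R3,R4}
Step 7: reserve R5 D 8 -> on_hand[A=37 B=37 C=14 D=24] avail[A=37 B=31 C=11 D=16] open={R3,R4,R5}
Step 8: cancel R4 -> on_hand[A=37 B=37 C=14 D=24] avail[A=37 B=31 C=14 D=16] open={R3,R5}
Step 9: commit R3 -> on_hand[A=37 B=31 C=14 D=24] avail[A=37 B=31 C=14 D=16] open={R5}
Step 10: reserve R6 A 7 -> on_hand[A=37 B=31 C=14 D=24] avail[A=30 B=31 C=14 D=16] open={R5,R6}
Step 11: reserve R7 C 7 -> on_hand[A=37 B=31 C=14 D=24] avail[A=30 B=31 C=7 D=16] open={R5,R6,R7}
Step 12: reserve R8 A 9 -> on_hand[A=37 B=31 C=14 D=24] avail[A=21 B=31 C=7 D=16] open={R5,R6,R7,R8}
Step 13: commit R7 -> on_hand[A=37 B=31 C=7 D=24] avail[A=21 B=31 C=7 D=16] open={R5,R6,R8}
Step 14: cancel R5 -> on_hand[A=37 B=31 C=7 D=24] avail[A=21 B=31 C=7 D=24] open={R6,R8}
Step 15: reserve R9 B 5 -> on_hand[A=37 B=31 C=7 D=24] avail[A=21 B=26 C=7 D=24] open={R6,R8,R9}
Step 16: reserve R10 A 5 -> on_hand[A=37 B=31 C=7 D=24] avail[A=16 B=26 C=7 D=24] open={R10,R6,R8,R9}
Step 17: reserve R11 C 3 -> on_hand[A=37 B=31 C=7 D=24] avail[A=16 B=26 C=4 D=24] open={R10,R11,R6,R8,R9}
Step 18: commit R9 -> on_hand[A=37 B=26 C=7 D=24] avail[A=16 B=26 C=4 D=24] open={R10,R11,R6,R8}
Step 19: cancel R8 -> on_hand[A=37 B=26 C=7 D=24] avail[A=25 B=26 C=4 D=24] open={R10,R11,R6}
Step 20: reserve R12 B 9 -> on_hand[A=37 B=26 C=7 D=24] avail[A=25 B=17 C=4 D=24] open={R10,R11,R12,R6}
Step 21: reserve R13 A 4 -> on_hand[A=37 B=26 C=7 D=24] avail[A=21 B=17 C=4 D=24] open={R10,R11,R12,R13,R6}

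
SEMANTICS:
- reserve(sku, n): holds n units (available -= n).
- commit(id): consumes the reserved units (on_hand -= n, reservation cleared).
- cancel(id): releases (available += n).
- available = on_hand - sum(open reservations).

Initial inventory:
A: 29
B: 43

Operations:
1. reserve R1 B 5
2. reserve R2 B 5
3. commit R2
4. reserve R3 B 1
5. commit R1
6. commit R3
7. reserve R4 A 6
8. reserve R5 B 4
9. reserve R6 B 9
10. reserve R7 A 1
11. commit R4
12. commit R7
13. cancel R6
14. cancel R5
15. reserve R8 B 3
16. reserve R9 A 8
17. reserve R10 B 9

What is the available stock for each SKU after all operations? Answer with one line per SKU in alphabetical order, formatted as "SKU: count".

Step 1: reserve R1 B 5 -> on_hand[A=29 B=43] avail[A=29 B=38] open={R1}
Step 2: reserve R2 B 5 -> on_hand[A=29 B=43] avail[A=29 B=33] open={R1,R2}
Step 3: commit R2 -> on_hand[A=29 B=38] avail[A=29 B=33] open={R1}
Step 4: reserve R3 B 1 -> on_hand[A=29 B=38] avail[A=29 B=32] open={R1,R3}
Step 5: commit R1 -> on_hand[A=29 B=33] avail[A=29 B=32] open={R3}
Step 6: commit R3 -> on_hand[A=29 B=32] avail[A=29 B=32] open={}
Step 7: reserve R4 A 6 -> on_hand[A=29 B=32] avail[A=23 B=32] open={R4}
Step 8: reserve R5 B 4 -> on_hand[A=29 B=32] avail[A=23 B=28] open={R4,R5}
Step 9: reserve R6 B 9 -> on_hand[A=29 B=32] avail[A=23 B=19] open={R4,R5,R6}
Step 10: reserve R7 A 1 -> on_hand[A=29 B=32] avail[A=22 B=19] open={R4,R5,R6,R7}
Step 11: commit R4 -> on_hand[A=23 B=32] avail[A=22 B=19] open={R5,R6,R7}
Step 12: commit R7 -> on_hand[A=22 B=32] avail[A=22 B=19] open={R5,R6}
Step 13: cancel R6 -> on_hand[A=22 B=32] avail[A=22 B=28] open={R5}
Step 14: cancel R5 -> on_hand[A=22 B=32] avail[A=22 B=32] open={}
Step 15: reserve R8 B 3 -> on_hand[A=22 B=32] avail[A=22 B=29] open={R8}
Step 16: reserve R9 A 8 -> on_hand[A=22 B=32] avail[A=14 B=29] open={R8,R9}
Step 17: reserve R10 B 9 -> on_hand[A=22 B=32] avail[A=14 B=20] open={R10,R8,R9}

Answer: A: 14
B: 20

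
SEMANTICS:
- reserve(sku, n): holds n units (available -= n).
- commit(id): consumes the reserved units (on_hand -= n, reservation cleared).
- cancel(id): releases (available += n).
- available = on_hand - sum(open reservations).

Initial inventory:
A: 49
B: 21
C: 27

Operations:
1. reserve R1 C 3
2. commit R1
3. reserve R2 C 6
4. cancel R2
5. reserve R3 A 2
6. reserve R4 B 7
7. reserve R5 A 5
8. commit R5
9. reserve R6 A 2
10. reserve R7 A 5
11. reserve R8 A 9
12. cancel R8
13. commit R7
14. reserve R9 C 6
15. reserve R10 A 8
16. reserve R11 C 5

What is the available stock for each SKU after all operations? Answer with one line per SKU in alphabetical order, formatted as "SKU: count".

Answer: A: 27
B: 14
C: 13

Derivation:
Step 1: reserve R1 C 3 -> on_hand[A=49 B=21 C=27] avail[A=49 B=21 C=24] open={R1}
Step 2: commit R1 -> on_hand[A=49 B=21 C=24] avail[A=49 B=21 C=24] open={}
Step 3: reserve R2 C 6 -> on_hand[A=49 B=21 C=24] avail[A=49 B=21 C=18] open={R2}
Step 4: cancel R2 -> on_hand[A=49 B=21 C=24] avail[A=49 B=21 C=24] open={}
Step 5: reserve R3 A 2 -> on_hand[A=49 B=21 C=24] avail[A=47 B=21 C=24] open={R3}
Step 6: reserve R4 B 7 -> on_hand[A=49 B=21 C=24] avail[A=47 B=14 C=24] open={R3,R4}
Step 7: reserve R5 A 5 -> on_hand[A=49 B=21 C=24] avail[A=42 B=14 C=24] open={R3,R4,R5}
Step 8: commit R5 -> on_hand[A=44 B=21 C=24] avail[A=42 B=14 C=24] open={R3,R4}
Step 9: reserve R6 A 2 -> on_hand[A=44 B=21 C=24] avail[A=40 B=14 C=24] open={R3,R4,R6}
Step 10: reserve R7 A 5 -> on_hand[A=44 B=21 C=24] avail[A=35 B=14 C=24] open={R3,R4,R6,R7}
Step 11: reserve R8 A 9 -> on_hand[A=44 B=21 C=24] avail[A=26 B=14 C=24] open={R3,R4,R6,R7,R8}
Step 12: cancel R8 -> on_hand[A=44 B=21 C=24] avail[A=35 B=14 C=24] open={R3,R4,R6,R7}
Step 13: commit R7 -> on_hand[A=39 B=21 C=24] avail[A=35 B=14 C=24] open={R3,R4,R6}
Step 14: reserve R9 C 6 -> on_hand[A=39 B=21 C=24] avail[A=35 B=14 C=18] open={R3,R4,R6,R9}
Step 15: reserve R10 A 8 -> on_hand[A=39 B=21 C=24] avail[A=27 B=14 C=18] open={R10,R3,R4,R6,R9}
Step 16: reserve R11 C 5 -> on_hand[A=39 B=21 C=24] avail[A=27 B=14 C=13] open={R10,R11,R3,R4,R6,R9}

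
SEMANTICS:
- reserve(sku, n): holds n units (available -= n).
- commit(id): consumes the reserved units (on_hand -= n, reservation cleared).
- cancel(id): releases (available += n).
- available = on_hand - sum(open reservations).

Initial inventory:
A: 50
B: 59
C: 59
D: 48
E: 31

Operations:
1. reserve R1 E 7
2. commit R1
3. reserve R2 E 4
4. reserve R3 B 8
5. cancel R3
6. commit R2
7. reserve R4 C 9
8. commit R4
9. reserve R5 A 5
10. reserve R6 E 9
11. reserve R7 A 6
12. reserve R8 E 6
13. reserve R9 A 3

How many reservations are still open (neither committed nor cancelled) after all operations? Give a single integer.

Answer: 5

Derivation:
Step 1: reserve R1 E 7 -> on_hand[A=50 B=59 C=59 D=48 E=31] avail[A=50 B=59 C=59 D=48 E=24] open={R1}
Step 2: commit R1 -> on_hand[A=50 B=59 C=59 D=48 E=24] avail[A=50 B=59 C=59 D=48 E=24] open={}
Step 3: reserve R2 E 4 -> on_hand[A=50 B=59 C=59 D=48 E=24] avail[A=50 B=59 C=59 D=48 E=20] open={R2}
Step 4: reserve R3 B 8 -> on_hand[A=50 B=59 C=59 D=48 E=24] avail[A=50 B=51 C=59 D=48 E=20] open={R2,R3}
Step 5: cancel R3 -> on_hand[A=50 B=59 C=59 D=48 E=24] avail[A=50 B=59 C=59 D=48 E=20] open={R2}
Step 6: commit R2 -> on_hand[A=50 B=59 C=59 D=48 E=20] avail[A=50 B=59 C=59 D=48 E=20] open={}
Step 7: reserve R4 C 9 -> on_hand[A=50 B=59 C=59 D=48 E=20] avail[A=50 B=59 C=50 D=48 E=20] open={R4}
Step 8: commit R4 -> on_hand[A=50 B=59 C=50 D=48 E=20] avail[A=50 B=59 C=50 D=48 E=20] open={}
Step 9: reserve R5 A 5 -> on_hand[A=50 B=59 C=50 D=48 E=20] avail[A=45 B=59 C=50 D=48 E=20] open={R5}
Step 10: reserve R6 E 9 -> on_hand[A=50 B=59 C=50 D=48 E=20] avail[A=45 B=59 C=50 D=48 E=11] open={R5,R6}
Step 11: reserve R7 A 6 -> on_hand[A=50 B=59 C=50 D=48 E=20] avail[A=39 B=59 C=50 D=48 E=11] open={R5,R6,R7}
Step 12: reserve R8 E 6 -> on_hand[A=50 B=59 C=50 D=48 E=20] avail[A=39 B=59 C=50 D=48 E=5] open={R5,R6,R7,R8}
Step 13: reserve R9 A 3 -> on_hand[A=50 B=59 C=50 D=48 E=20] avail[A=36 B=59 C=50 D=48 E=5] open={R5,R6,R7,R8,R9}
Open reservations: ['R5', 'R6', 'R7', 'R8', 'R9'] -> 5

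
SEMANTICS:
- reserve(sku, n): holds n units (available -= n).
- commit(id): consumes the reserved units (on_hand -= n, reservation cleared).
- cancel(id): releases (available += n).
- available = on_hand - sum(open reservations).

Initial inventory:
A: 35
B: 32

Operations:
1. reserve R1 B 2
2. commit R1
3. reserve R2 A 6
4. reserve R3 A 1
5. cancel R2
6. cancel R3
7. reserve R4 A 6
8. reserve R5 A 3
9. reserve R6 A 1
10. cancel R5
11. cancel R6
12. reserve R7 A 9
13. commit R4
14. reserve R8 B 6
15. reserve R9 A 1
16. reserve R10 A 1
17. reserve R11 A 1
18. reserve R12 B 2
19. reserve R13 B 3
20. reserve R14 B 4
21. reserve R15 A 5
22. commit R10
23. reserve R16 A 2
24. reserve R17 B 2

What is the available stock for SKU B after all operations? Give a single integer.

Step 1: reserve R1 B 2 -> on_hand[A=35 B=32] avail[A=35 B=30] open={R1}
Step 2: commit R1 -> on_hand[A=35 B=30] avail[A=35 B=30] open={}
Step 3: reserve R2 A 6 -> on_hand[A=35 B=30] avail[A=29 B=30] open={R2}
Step 4: reserve R3 A 1 -> on_hand[A=35 B=30] avail[A=28 B=30] open={R2,R3}
Step 5: cancel R2 -> on_hand[A=35 B=30] avail[A=34 B=30] open={R3}
Step 6: cancel R3 -> on_hand[A=35 B=30] avail[A=35 B=30] open={}
Step 7: reserve R4 A 6 -> on_hand[A=35 B=30] avail[A=29 B=30] open={R4}
Step 8: reserve R5 A 3 -> on_hand[A=35 B=30] avail[A=26 B=30] open={R4,R5}
Step 9: reserve R6 A 1 -> on_hand[A=35 B=30] avail[A=25 B=30] open={R4,R5,R6}
Step 10: cancel R5 -> on_hand[A=35 B=30] avail[A=28 B=30] open={R4,R6}
Step 11: cancel R6 -> on_hand[A=35 B=30] avail[A=29 B=30] open={R4}
Step 12: reserve R7 A 9 -> on_hand[A=35 B=30] avail[A=20 B=30] open={R4,R7}
Step 13: commit R4 -> on_hand[A=29 B=30] avail[A=20 B=30] open={R7}
Step 14: reserve R8 B 6 -> on_hand[A=29 B=30] avail[A=20 B=24] open={R7,R8}
Step 15: reserve R9 A 1 -> on_hand[A=29 B=30] avail[A=19 B=24] open={R7,R8,R9}
Step 16: reserve R10 A 1 -> on_hand[A=29 B=30] avail[A=18 B=24] open={R10,R7,R8,R9}
Step 17: reserve R11 A 1 -> on_hand[A=29 B=30] avail[A=17 B=24] open={R10,R11,R7,R8,R9}
Step 18: reserve R12 B 2 -> on_hand[A=29 B=30] avail[A=17 B=22] open={R10,R11,R12,R7,R8,R9}
Step 19: reserve R13 B 3 -> on_hand[A=29 B=30] avail[A=17 B=19] open={R10,R11,R12,R13,R7,R8,R9}
Step 20: reserve R14 B 4 -> on_hand[A=29 B=30] avail[A=17 B=15] open={R10,R11,R12,R13,R14,R7,R8,R9}
Step 21: reserve R15 A 5 -> on_hand[A=29 B=30] avail[A=12 B=15] open={R10,R11,R12,R13,R14,R15,R7,R8,R9}
Step 22: commit R10 -> on_hand[A=28 B=30] avail[A=12 B=15] open={R11,R12,R13,R14,R15,R7,R8,R9}
Step 23: reserve R16 A 2 -> on_hand[A=28 B=30] avail[A=10 B=15] open={R11,R12,R13,R14,R15,R16,R7,R8,R9}
Step 24: reserve R17 B 2 -> on_hand[A=28 B=30] avail[A=10 B=13] open={R11,R12,R13,R14,R15,R16,R17,R7,R8,R9}
Final available[B] = 13

Answer: 13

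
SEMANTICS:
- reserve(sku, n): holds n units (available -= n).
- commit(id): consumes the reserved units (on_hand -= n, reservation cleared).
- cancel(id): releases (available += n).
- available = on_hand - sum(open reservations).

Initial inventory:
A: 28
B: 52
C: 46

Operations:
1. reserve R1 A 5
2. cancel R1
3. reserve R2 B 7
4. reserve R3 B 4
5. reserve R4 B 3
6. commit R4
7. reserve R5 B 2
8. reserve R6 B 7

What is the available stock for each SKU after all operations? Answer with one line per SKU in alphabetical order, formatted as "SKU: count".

Answer: A: 28
B: 29
C: 46

Derivation:
Step 1: reserve R1 A 5 -> on_hand[A=28 B=52 C=46] avail[A=23 B=52 C=46] open={R1}
Step 2: cancel R1 -> on_hand[A=28 B=52 C=46] avail[A=28 B=52 C=46] open={}
Step 3: reserve R2 B 7 -> on_hand[A=28 B=52 C=46] avail[A=28 B=45 C=46] open={R2}
Step 4: reserve R3 B 4 -> on_hand[A=28 B=52 C=46] avail[A=28 B=41 C=46] open={R2,R3}
Step 5: reserve R4 B 3 -> on_hand[A=28 B=52 C=46] avail[A=28 B=38 C=46] open={R2,R3,R4}
Step 6: commit R4 -> on_hand[A=28 B=49 C=46] avail[A=28 B=38 C=46] open={R2,R3}
Step 7: reserve R5 B 2 -> on_hand[A=28 B=49 C=46] avail[A=28 B=36 C=46] open={R2,R3,R5}
Step 8: reserve R6 B 7 -> on_hand[A=28 B=49 C=46] avail[A=28 B=29 C=46] open={R2,R3,R5,R6}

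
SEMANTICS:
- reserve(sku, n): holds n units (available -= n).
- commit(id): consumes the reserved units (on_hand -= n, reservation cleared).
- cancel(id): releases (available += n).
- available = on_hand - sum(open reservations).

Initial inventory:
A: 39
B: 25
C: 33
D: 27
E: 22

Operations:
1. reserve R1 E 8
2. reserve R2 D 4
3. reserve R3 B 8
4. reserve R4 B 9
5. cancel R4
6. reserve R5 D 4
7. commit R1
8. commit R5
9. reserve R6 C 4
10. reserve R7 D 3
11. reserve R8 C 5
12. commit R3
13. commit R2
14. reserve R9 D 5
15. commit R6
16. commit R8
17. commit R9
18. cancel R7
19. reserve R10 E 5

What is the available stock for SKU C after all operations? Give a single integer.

Step 1: reserve R1 E 8 -> on_hand[A=39 B=25 C=33 D=27 E=22] avail[A=39 B=25 C=33 D=27 E=14] open={R1}
Step 2: reserve R2 D 4 -> on_hand[A=39 B=25 C=33 D=27 E=22] avail[A=39 B=25 C=33 D=23 E=14] open={R1,R2}
Step 3: reserve R3 B 8 -> on_hand[A=39 B=25 C=33 D=27 E=22] avail[A=39 B=17 C=33 D=23 E=14] open={R1,R2,R3}
Step 4: reserve R4 B 9 -> on_hand[A=39 B=25 C=33 D=27 E=22] avail[A=39 B=8 C=33 D=23 E=14] open={R1,R2,R3,R4}
Step 5: cancel R4 -> on_hand[A=39 B=25 C=33 D=27 E=22] avail[A=39 B=17 C=33 D=23 E=14] open={R1,R2,R3}
Step 6: reserve R5 D 4 -> on_hand[A=39 B=25 C=33 D=27 E=22] avail[A=39 B=17 C=33 D=19 E=14] open={R1,R2,R3,R5}
Step 7: commit R1 -> on_hand[A=39 B=25 C=33 D=27 E=14] avail[A=39 B=17 C=33 D=19 E=14] open={R2,R3,R5}
Step 8: commit R5 -> on_hand[A=39 B=25 C=33 D=23 E=14] avail[A=39 B=17 C=33 D=19 E=14] open={R2,R3}
Step 9: reserve R6 C 4 -> on_hand[A=39 B=25 C=33 D=23 E=14] avail[A=39 B=17 C=29 D=19 E=14] open={R2,R3,R6}
Step 10: reserve R7 D 3 -> on_hand[A=39 B=25 C=33 D=23 E=14] avail[A=39 B=17 C=29 D=16 E=14] open={R2,R3,R6,R7}
Step 11: reserve R8 C 5 -> on_hand[A=39 B=25 C=33 D=23 E=14] avail[A=39 B=17 C=24 D=16 E=14] open={R2,R3,R6,R7,R8}
Step 12: commit R3 -> on_hand[A=39 B=17 C=33 D=23 E=14] avail[A=39 B=17 C=24 D=16 E=14] open={R2,R6,R7,R8}
Step 13: commit R2 -> on_hand[A=39 B=17 C=33 D=19 E=14] avail[A=39 B=17 C=24 D=16 E=14] open={R6,R7,R8}
Step 14: reserve R9 D 5 -> on_hand[A=39 B=17 C=33 D=19 E=14] avail[A=39 B=17 C=24 D=11 E=14] open={R6,R7,R8,R9}
Step 15: commit R6 -> on_hand[A=39 B=17 C=29 D=19 E=14] avail[A=39 B=17 C=24 D=11 E=14] open={R7,R8,R9}
Step 16: commit R8 -> on_hand[A=39 B=17 C=24 D=19 E=14] avail[A=39 B=17 C=24 D=11 E=14] open={R7,R9}
Step 17: commit R9 -> on_hand[A=39 B=17 C=24 D=14 E=14] avail[A=39 B=17 C=24 D=11 E=14] open={R7}
Step 18: cancel R7 -> on_hand[A=39 B=17 C=24 D=14 E=14] avail[A=39 B=17 C=24 D=14 E=14] open={}
Step 19: reserve R10 E 5 -> on_hand[A=39 B=17 C=24 D=14 E=14] avail[A=39 B=17 C=24 D=14 E=9] open={R10}
Final available[C] = 24

Answer: 24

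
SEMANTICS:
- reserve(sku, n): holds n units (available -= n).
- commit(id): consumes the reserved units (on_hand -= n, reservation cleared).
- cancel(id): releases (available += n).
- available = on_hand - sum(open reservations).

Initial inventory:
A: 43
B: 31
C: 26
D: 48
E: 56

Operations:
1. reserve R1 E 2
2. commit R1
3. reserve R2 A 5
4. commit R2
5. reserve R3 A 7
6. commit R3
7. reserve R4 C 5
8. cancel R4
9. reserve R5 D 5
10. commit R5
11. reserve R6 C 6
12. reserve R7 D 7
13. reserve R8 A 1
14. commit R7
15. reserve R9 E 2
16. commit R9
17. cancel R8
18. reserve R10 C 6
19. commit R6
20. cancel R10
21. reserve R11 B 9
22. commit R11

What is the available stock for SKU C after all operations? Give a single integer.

Answer: 20

Derivation:
Step 1: reserve R1 E 2 -> on_hand[A=43 B=31 C=26 D=48 E=56] avail[A=43 B=31 C=26 D=48 E=54] open={R1}
Step 2: commit R1 -> on_hand[A=43 B=31 C=26 D=48 E=54] avail[A=43 B=31 C=26 D=48 E=54] open={}
Step 3: reserve R2 A 5 -> on_hand[A=43 B=31 C=26 D=48 E=54] avail[A=38 B=31 C=26 D=48 E=54] open={R2}
Step 4: commit R2 -> on_hand[A=38 B=31 C=26 D=48 E=54] avail[A=38 B=31 C=26 D=48 E=54] open={}
Step 5: reserve R3 A 7 -> on_hand[A=38 B=31 C=26 D=48 E=54] avail[A=31 B=31 C=26 D=48 E=54] open={R3}
Step 6: commit R3 -> on_hand[A=31 B=31 C=26 D=48 E=54] avail[A=31 B=31 C=26 D=48 E=54] open={}
Step 7: reserve R4 C 5 -> on_hand[A=31 B=31 C=26 D=48 E=54] avail[A=31 B=31 C=21 D=48 E=54] open={R4}
Step 8: cancel R4 -> on_hand[A=31 B=31 C=26 D=48 E=54] avail[A=31 B=31 C=26 D=48 E=54] open={}
Step 9: reserve R5 D 5 -> on_hand[A=31 B=31 C=26 D=48 E=54] avail[A=31 B=31 C=26 D=43 E=54] open={R5}
Step 10: commit R5 -> on_hand[A=31 B=31 C=26 D=43 E=54] avail[A=31 B=31 C=26 D=43 E=54] open={}
Step 11: reserve R6 C 6 -> on_hand[A=31 B=31 C=26 D=43 E=54] avail[A=31 B=31 C=20 D=43 E=54] open={R6}
Step 12: reserve R7 D 7 -> on_hand[A=31 B=31 C=26 D=43 E=54] avail[A=31 B=31 C=20 D=36 E=54] open={R6,R7}
Step 13: reserve R8 A 1 -> on_hand[A=31 B=31 C=26 D=43 E=54] avail[A=30 B=31 C=20 D=36 E=54] open={R6,R7,R8}
Step 14: commit R7 -> on_hand[A=31 B=31 C=26 D=36 E=54] avail[A=30 B=31 C=20 D=36 E=54] open={R6,R8}
Step 15: reserve R9 E 2 -> on_hand[A=31 B=31 C=26 D=36 E=54] avail[A=30 B=31 C=20 D=36 E=52] open={R6,R8,R9}
Step 16: commit R9 -> on_hand[A=31 B=31 C=26 D=36 E=52] avail[A=30 B=31 C=20 D=36 E=52] open={R6,R8}
Step 17: cancel R8 -> on_hand[A=31 B=31 C=26 D=36 E=52] avail[A=31 B=31 C=20 D=36 E=52] open={R6}
Step 18: reserve R10 C 6 -> on_hand[A=31 B=31 C=26 D=36 E=52] avail[A=31 B=31 C=14 D=36 E=52] open={R10,R6}
Step 19: commit R6 -> on_hand[A=31 B=31 C=20 D=36 E=52] avail[A=31 B=31 C=14 D=36 E=52] open={R10}
Step 20: cancel R10 -> on_hand[A=31 B=31 C=20 D=36 E=52] avail[A=31 B=31 C=20 D=36 E=52] open={}
Step 21: reserve R11 B 9 -> on_hand[A=31 B=31 C=20 D=36 E=52] avail[A=31 B=22 C=20 D=36 E=52] open={R11}
Step 22: commit R11 -> on_hand[A=31 B=22 C=20 D=36 E=52] avail[A=31 B=22 C=20 D=36 E=52] open={}
Final available[C] = 20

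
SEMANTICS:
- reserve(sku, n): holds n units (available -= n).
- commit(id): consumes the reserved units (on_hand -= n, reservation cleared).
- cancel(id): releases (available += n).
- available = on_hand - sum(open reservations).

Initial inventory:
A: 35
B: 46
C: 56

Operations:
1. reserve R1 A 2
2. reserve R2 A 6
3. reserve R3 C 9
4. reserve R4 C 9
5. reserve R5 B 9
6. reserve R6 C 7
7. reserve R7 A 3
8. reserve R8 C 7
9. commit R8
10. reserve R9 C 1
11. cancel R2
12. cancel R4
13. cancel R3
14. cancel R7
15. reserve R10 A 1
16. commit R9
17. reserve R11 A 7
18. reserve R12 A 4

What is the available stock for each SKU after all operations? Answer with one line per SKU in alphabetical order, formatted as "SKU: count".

Answer: A: 21
B: 37
C: 41

Derivation:
Step 1: reserve R1 A 2 -> on_hand[A=35 B=46 C=56] avail[A=33 B=46 C=56] open={R1}
Step 2: reserve R2 A 6 -> on_hand[A=35 B=46 C=56] avail[A=27 B=46 C=56] open={R1,R2}
Step 3: reserve R3 C 9 -> on_hand[A=35 B=46 C=56] avail[A=27 B=46 C=47] open={R1,R2,R3}
Step 4: reserve R4 C 9 -> on_hand[A=35 B=46 C=56] avail[A=27 B=46 C=38] open={R1,R2,R3,R4}
Step 5: reserve R5 B 9 -> on_hand[A=35 B=46 C=56] avail[A=27 B=37 C=38] open={R1,R2,R3,R4,R5}
Step 6: reserve R6 C 7 -> on_hand[A=35 B=46 C=56] avail[A=27 B=37 C=31] open={R1,R2,R3,R4,R5,R6}
Step 7: reserve R7 A 3 -> on_hand[A=35 B=46 C=56] avail[A=24 B=37 C=31] open={R1,R2,R3,R4,R5,R6,R7}
Step 8: reserve R8 C 7 -> on_hand[A=35 B=46 C=56] avail[A=24 B=37 C=24] open={R1,R2,R3,R4,R5,R6,R7,R8}
Step 9: commit R8 -> on_hand[A=35 B=46 C=49] avail[A=24 B=37 C=24] open={R1,R2,R3,R4,R5,R6,R7}
Step 10: reserve R9 C 1 -> on_hand[A=35 B=46 C=49] avail[A=24 B=37 C=23] open={R1,R2,R3,R4,R5,R6,R7,R9}
Step 11: cancel R2 -> on_hand[A=35 B=46 C=49] avail[A=30 B=37 C=23] open={R1,R3,R4,R5,R6,R7,R9}
Step 12: cancel R4 -> on_hand[A=35 B=46 C=49] avail[A=30 B=37 C=32] open={R1,R3,R5,R6,R7,R9}
Step 13: cancel R3 -> on_hand[A=35 B=46 C=49] avail[A=30 B=37 C=41] open={R1,R5,R6,R7,R9}
Step 14: cancel R7 -> on_hand[A=35 B=46 C=49] avail[A=33 B=37 C=41] open={R1,R5,R6,R9}
Step 15: reserve R10 A 1 -> on_hand[A=35 B=46 C=49] avail[A=32 B=37 C=41] open={R1,R10,R5,R6,R9}
Step 16: commit R9 -> on_hand[A=35 B=46 C=48] avail[A=32 B=37 C=41] open={R1,R10,R5,R6}
Step 17: reserve R11 A 7 -> on_hand[A=35 B=46 C=48] avail[A=25 B=37 C=41] open={R1,R10,R11,R5,R6}
Step 18: reserve R12 A 4 -> on_hand[A=35 B=46 C=48] avail[A=21 B=37 C=41] open={R1,R10,R11,R12,R5,R6}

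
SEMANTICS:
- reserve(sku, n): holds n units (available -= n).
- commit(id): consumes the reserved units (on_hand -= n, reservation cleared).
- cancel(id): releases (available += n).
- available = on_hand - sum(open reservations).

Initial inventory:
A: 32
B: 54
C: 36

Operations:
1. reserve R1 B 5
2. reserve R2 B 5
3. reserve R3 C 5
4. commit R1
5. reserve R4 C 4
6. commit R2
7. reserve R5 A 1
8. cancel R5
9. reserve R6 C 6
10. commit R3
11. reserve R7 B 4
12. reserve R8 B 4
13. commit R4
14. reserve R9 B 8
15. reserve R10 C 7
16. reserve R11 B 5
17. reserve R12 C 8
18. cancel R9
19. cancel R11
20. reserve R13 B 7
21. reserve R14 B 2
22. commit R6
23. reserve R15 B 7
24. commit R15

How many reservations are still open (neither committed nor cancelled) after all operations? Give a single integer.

Step 1: reserve R1 B 5 -> on_hand[A=32 B=54 C=36] avail[A=32 B=49 C=36] open={R1}
Step 2: reserve R2 B 5 -> on_hand[A=32 B=54 C=36] avail[A=32 B=44 C=36] open={R1,R2}
Step 3: reserve R3 C 5 -> on_hand[A=32 B=54 C=36] avail[A=32 B=44 C=31] open={R1,R2,R3}
Step 4: commit R1 -> on_hand[A=32 B=49 C=36] avail[A=32 B=44 C=31] open={R2,R3}
Step 5: reserve R4 C 4 -> on_hand[A=32 B=49 C=36] avail[A=32 B=44 C=27] open={R2,R3,R4}
Step 6: commit R2 -> on_hand[A=32 B=44 C=36] avail[A=32 B=44 C=27] open={R3,R4}
Step 7: reserve R5 A 1 -> on_hand[A=32 B=44 C=36] avail[A=31 B=44 C=27] open={R3,R4,R5}
Step 8: cancel R5 -> on_hand[A=32 B=44 C=36] avail[A=32 B=44 C=27] open={R3,R4}
Step 9: reserve R6 C 6 -> on_hand[A=32 B=44 C=36] avail[A=32 B=44 C=21] open={R3,R4,R6}
Step 10: commit R3 -> on_hand[A=32 B=44 C=31] avail[A=32 B=44 C=21] open={R4,R6}
Step 11: reserve R7 B 4 -> on_hand[A=32 B=44 C=31] avail[A=32 B=40 C=21] open={R4,R6,R7}
Step 12: reserve R8 B 4 -> on_hand[A=32 B=44 C=31] avail[A=32 B=36 C=21] open={R4,R6,R7,R8}
Step 13: commit R4 -> on_hand[A=32 B=44 C=27] avail[A=32 B=36 C=21] open={R6,R7,R8}
Step 14: reserve R9 B 8 -> on_hand[A=32 B=44 C=27] avail[A=32 B=28 C=21] open={R6,R7,R8,R9}
Step 15: reserve R10 C 7 -> on_hand[A=32 B=44 C=27] avail[A=32 B=28 C=14] open={R10,R6,R7,R8,R9}
Step 16: reserve R11 B 5 -> on_hand[A=32 B=44 C=27] avail[A=32 B=23 C=14] open={R10,R11,R6,R7,R8,R9}
Step 17: reserve R12 C 8 -> on_hand[A=32 B=44 C=27] avail[A=32 B=23 C=6] open={R10,R11,R12,R6,R7,R8,R9}
Step 18: cancel R9 -> on_hand[A=32 B=44 C=27] avail[A=32 B=31 C=6] open={R10,R11,R12,R6,R7,R8}
Step 19: cancel R11 -> on_hand[A=32 B=44 C=27] avail[A=32 B=36 C=6] open={R10,R12,R6,R7,R8}
Step 20: reserve R13 B 7 -> on_hand[A=32 B=44 C=27] avail[A=32 B=29 C=6] open={R10,R12,R13,R6,R7,R8}
Step 21: reserve R14 B 2 -> on_hand[A=32 B=44 C=27] avail[A=32 B=27 C=6] open={R10,R12,R13,R14,R6,R7,R8}
Step 22: commit R6 -> on_hand[A=32 B=44 C=21] avail[A=32 B=27 C=6] open={R10,R12,R13,R14,R7,R8}
Step 23: reserve R15 B 7 -> on_hand[A=32 B=44 C=21] avail[A=32 B=20 C=6] open={R10,R12,R13,R14,R15,R7,R8}
Step 24: commit R15 -> on_hand[A=32 B=37 C=21] avail[A=32 B=20 C=6] open={R10,R12,R13,R14,R7,R8}
Open reservations: ['R10', 'R12', 'R13', 'R14', 'R7', 'R8'] -> 6

Answer: 6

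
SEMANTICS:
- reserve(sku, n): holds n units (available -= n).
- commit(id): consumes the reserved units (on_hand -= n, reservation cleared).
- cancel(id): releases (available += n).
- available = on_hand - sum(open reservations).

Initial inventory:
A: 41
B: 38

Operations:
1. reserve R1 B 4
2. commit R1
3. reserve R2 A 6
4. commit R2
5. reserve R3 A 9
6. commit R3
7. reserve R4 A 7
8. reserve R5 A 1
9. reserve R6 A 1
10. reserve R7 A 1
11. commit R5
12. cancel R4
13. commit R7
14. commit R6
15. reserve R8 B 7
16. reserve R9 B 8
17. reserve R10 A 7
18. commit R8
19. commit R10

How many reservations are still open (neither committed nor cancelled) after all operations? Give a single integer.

Answer: 1

Derivation:
Step 1: reserve R1 B 4 -> on_hand[A=41 B=38] avail[A=41 B=34] open={R1}
Step 2: commit R1 -> on_hand[A=41 B=34] avail[A=41 B=34] open={}
Step 3: reserve R2 A 6 -> on_hand[A=41 B=34] avail[A=35 B=34] open={R2}
Step 4: commit R2 -> on_hand[A=35 B=34] avail[A=35 B=34] open={}
Step 5: reserve R3 A 9 -> on_hand[A=35 B=34] avail[A=26 B=34] open={R3}
Step 6: commit R3 -> on_hand[A=26 B=34] avail[A=26 B=34] open={}
Step 7: reserve R4 A 7 -> on_hand[A=26 B=34] avail[A=19 B=34] open={R4}
Step 8: reserve R5 A 1 -> on_hand[A=26 B=34] avail[A=18 B=34] open={R4,R5}
Step 9: reserve R6 A 1 -> on_hand[A=26 B=34] avail[A=17 B=34] open={R4,R5,R6}
Step 10: reserve R7 A 1 -> on_hand[A=26 B=34] avail[A=16 B=34] open={R4,R5,R6,R7}
Step 11: commit R5 -> on_hand[A=25 B=34] avail[A=16 B=34] open={R4,R6,R7}
Step 12: cancel R4 -> on_hand[A=25 B=34] avail[A=23 B=34] open={R6,R7}
Step 13: commit R7 -> on_hand[A=24 B=34] avail[A=23 B=34] open={R6}
Step 14: commit R6 -> on_hand[A=23 B=34] avail[A=23 B=34] open={}
Step 15: reserve R8 B 7 -> on_hand[A=23 B=34] avail[A=23 B=27] open={R8}
Step 16: reserve R9 B 8 -> on_hand[A=23 B=34] avail[A=23 B=19] open={R8,R9}
Step 17: reserve R10 A 7 -> on_hand[A=23 B=34] avail[A=16 B=19] open={R10,R8,R9}
Step 18: commit R8 -> on_hand[A=23 B=27] avail[A=16 B=19] open={R10,R9}
Step 19: commit R10 -> on_hand[A=16 B=27] avail[A=16 B=19] open={R9}
Open reservations: ['R9'] -> 1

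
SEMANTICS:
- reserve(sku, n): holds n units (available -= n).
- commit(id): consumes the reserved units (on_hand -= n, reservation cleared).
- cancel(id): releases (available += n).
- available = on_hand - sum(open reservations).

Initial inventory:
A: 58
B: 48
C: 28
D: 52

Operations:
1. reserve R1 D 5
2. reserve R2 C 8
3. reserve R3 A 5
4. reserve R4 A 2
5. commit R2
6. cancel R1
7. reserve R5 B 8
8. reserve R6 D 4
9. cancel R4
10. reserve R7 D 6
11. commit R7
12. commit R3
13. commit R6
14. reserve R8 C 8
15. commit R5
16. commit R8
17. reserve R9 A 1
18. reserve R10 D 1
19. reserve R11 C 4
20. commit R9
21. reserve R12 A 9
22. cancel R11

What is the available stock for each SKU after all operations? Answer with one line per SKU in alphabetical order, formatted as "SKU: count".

Answer: A: 43
B: 40
C: 12
D: 41

Derivation:
Step 1: reserve R1 D 5 -> on_hand[A=58 B=48 C=28 D=52] avail[A=58 B=48 C=28 D=47] open={R1}
Step 2: reserve R2 C 8 -> on_hand[A=58 B=48 C=28 D=52] avail[A=58 B=48 C=20 D=47] open={R1,R2}
Step 3: reserve R3 A 5 -> on_hand[A=58 B=48 C=28 D=52] avail[A=53 B=48 C=20 D=47] open={R1,R2,R3}
Step 4: reserve R4 A 2 -> on_hand[A=58 B=48 C=28 D=52] avail[A=51 B=48 C=20 D=47] open={R1,R2,R3,R4}
Step 5: commit R2 -> on_hand[A=58 B=48 C=20 D=52] avail[A=51 B=48 C=20 D=47] open={R1,R3,R4}
Step 6: cancel R1 -> on_hand[A=58 B=48 C=20 D=52] avail[A=51 B=48 C=20 D=52] open={R3,R4}
Step 7: reserve R5 B 8 -> on_hand[A=58 B=48 C=20 D=52] avail[A=51 B=40 C=20 D=52] open={R3,R4,R5}
Step 8: reserve R6 D 4 -> on_hand[A=58 B=48 C=20 D=52] avail[A=51 B=40 C=20 D=48] open={R3,R4,R5,R6}
Step 9: cancel R4 -> on_hand[A=58 B=48 C=20 D=52] avail[A=53 B=40 C=20 D=48] open={R3,R5,R6}
Step 10: reserve R7 D 6 -> on_hand[A=58 B=48 C=20 D=52] avail[A=53 B=40 C=20 D=42] open={R3,R5,R6,R7}
Step 11: commit R7 -> on_hand[A=58 B=48 C=20 D=46] avail[A=53 B=40 C=20 D=42] open={R3,R5,R6}
Step 12: commit R3 -> on_hand[A=53 B=48 C=20 D=46] avail[A=53 B=40 C=20 D=42] open={R5,R6}
Step 13: commit R6 -> on_hand[A=53 B=48 C=20 D=42] avail[A=53 B=40 C=20 D=42] open={R5}
Step 14: reserve R8 C 8 -> on_hand[A=53 B=48 C=20 D=42] avail[A=53 B=40 C=12 D=42] open={R5,R8}
Step 15: commit R5 -> on_hand[A=53 B=40 C=20 D=42] avail[A=53 B=40 C=12 D=42] open={R8}
Step 16: commit R8 -> on_hand[A=53 B=40 C=12 D=42] avail[A=53 B=40 C=12 D=42] open={}
Step 17: reserve R9 A 1 -> on_hand[A=53 B=40 C=12 D=42] avail[A=52 B=40 C=12 D=42] open={R9}
Step 18: reserve R10 D 1 -> on_hand[A=53 B=40 C=12 D=42] avail[A=52 B=40 C=12 D=41] open={R10,R9}
Step 19: reserve R11 C 4 -> on_hand[A=53 B=40 C=12 D=42] avail[A=52 B=40 C=8 D=41] open={R10,R11,R9}
Step 20: commit R9 -> on_hand[A=52 B=40 C=12 D=42] avail[A=52 B=40 C=8 D=41] open={R10,R11}
Step 21: reserve R12 A 9 -> on_hand[A=52 B=40 C=12 D=42] avail[A=43 B=40 C=8 D=41] open={R10,R11,R12}
Step 22: cancel R11 -> on_hand[A=52 B=40 C=12 D=42] avail[A=43 B=40 C=12 D=41] open={R10,R12}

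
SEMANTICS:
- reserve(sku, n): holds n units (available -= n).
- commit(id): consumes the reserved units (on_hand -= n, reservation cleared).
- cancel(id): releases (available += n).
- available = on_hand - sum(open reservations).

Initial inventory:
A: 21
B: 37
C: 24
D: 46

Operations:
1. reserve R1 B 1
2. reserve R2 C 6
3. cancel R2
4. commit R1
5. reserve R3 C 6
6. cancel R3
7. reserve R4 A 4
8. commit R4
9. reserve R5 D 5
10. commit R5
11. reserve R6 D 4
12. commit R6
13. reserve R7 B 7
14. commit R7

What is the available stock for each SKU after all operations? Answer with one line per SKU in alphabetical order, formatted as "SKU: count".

Answer: A: 17
B: 29
C: 24
D: 37

Derivation:
Step 1: reserve R1 B 1 -> on_hand[A=21 B=37 C=24 D=46] avail[A=21 B=36 C=24 D=46] open={R1}
Step 2: reserve R2 C 6 -> on_hand[A=21 B=37 C=24 D=46] avail[A=21 B=36 C=18 D=46] open={R1,R2}
Step 3: cancel R2 -> on_hand[A=21 B=37 C=24 D=46] avail[A=21 B=36 C=24 D=46] open={R1}
Step 4: commit R1 -> on_hand[A=21 B=36 C=24 D=46] avail[A=21 B=36 C=24 D=46] open={}
Step 5: reserve R3 C 6 -> on_hand[A=21 B=36 C=24 D=46] avail[A=21 B=36 C=18 D=46] open={R3}
Step 6: cancel R3 -> on_hand[A=21 B=36 C=24 D=46] avail[A=21 B=36 C=24 D=46] open={}
Step 7: reserve R4 A 4 -> on_hand[A=21 B=36 C=24 D=46] avail[A=17 B=36 C=24 D=46] open={R4}
Step 8: commit R4 -> on_hand[A=17 B=36 C=24 D=46] avail[A=17 B=36 C=24 D=46] open={}
Step 9: reserve R5 D 5 -> on_hand[A=17 B=36 C=24 D=46] avail[A=17 B=36 C=24 D=41] open={R5}
Step 10: commit R5 -> on_hand[A=17 B=36 C=24 D=41] avail[A=17 B=36 C=24 D=41] open={}
Step 11: reserve R6 D 4 -> on_hand[A=17 B=36 C=24 D=41] avail[A=17 B=36 C=24 D=37] open={R6}
Step 12: commit R6 -> on_hand[A=17 B=36 C=24 D=37] avail[A=17 B=36 C=24 D=37] open={}
Step 13: reserve R7 B 7 -> on_hand[A=17 B=36 C=24 D=37] avail[A=17 B=29 C=24 D=37] open={R7}
Step 14: commit R7 -> on_hand[A=17 B=29 C=24 D=37] avail[A=17 B=29 C=24 D=37] open={}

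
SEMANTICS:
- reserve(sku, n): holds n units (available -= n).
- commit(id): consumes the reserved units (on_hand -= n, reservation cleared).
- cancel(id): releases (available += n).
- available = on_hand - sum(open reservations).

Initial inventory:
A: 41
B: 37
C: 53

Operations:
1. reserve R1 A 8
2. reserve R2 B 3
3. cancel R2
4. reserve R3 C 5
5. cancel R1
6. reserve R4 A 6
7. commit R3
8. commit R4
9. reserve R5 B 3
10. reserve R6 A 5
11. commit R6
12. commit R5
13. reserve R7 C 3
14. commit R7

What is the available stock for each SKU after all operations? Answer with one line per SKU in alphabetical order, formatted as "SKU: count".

Answer: A: 30
B: 34
C: 45

Derivation:
Step 1: reserve R1 A 8 -> on_hand[A=41 B=37 C=53] avail[A=33 B=37 C=53] open={R1}
Step 2: reserve R2 B 3 -> on_hand[A=41 B=37 C=53] avail[A=33 B=34 C=53] open={R1,R2}
Step 3: cancel R2 -> on_hand[A=41 B=37 C=53] avail[A=33 B=37 C=53] open={R1}
Step 4: reserve R3 C 5 -> on_hand[A=41 B=37 C=53] avail[A=33 B=37 C=48] open={R1,R3}
Step 5: cancel R1 -> on_hand[A=41 B=37 C=53] avail[A=41 B=37 C=48] open={R3}
Step 6: reserve R4 A 6 -> on_hand[A=41 B=37 C=53] avail[A=35 B=37 C=48] open={R3,R4}
Step 7: commit R3 -> on_hand[A=41 B=37 C=48] avail[A=35 B=37 C=48] open={R4}
Step 8: commit R4 -> on_hand[A=35 B=37 C=48] avail[A=35 B=37 C=48] open={}
Step 9: reserve R5 B 3 -> on_hand[A=35 B=37 C=48] avail[A=35 B=34 C=48] open={R5}
Step 10: reserve R6 A 5 -> on_hand[A=35 B=37 C=48] avail[A=30 B=34 C=48] open={R5,R6}
Step 11: commit R6 -> on_hand[A=30 B=37 C=48] avail[A=30 B=34 C=48] open={R5}
Step 12: commit R5 -> on_hand[A=30 B=34 C=48] avail[A=30 B=34 C=48] open={}
Step 13: reserve R7 C 3 -> on_hand[A=30 B=34 C=48] avail[A=30 B=34 C=45] open={R7}
Step 14: commit R7 -> on_hand[A=30 B=34 C=45] avail[A=30 B=34 C=45] open={}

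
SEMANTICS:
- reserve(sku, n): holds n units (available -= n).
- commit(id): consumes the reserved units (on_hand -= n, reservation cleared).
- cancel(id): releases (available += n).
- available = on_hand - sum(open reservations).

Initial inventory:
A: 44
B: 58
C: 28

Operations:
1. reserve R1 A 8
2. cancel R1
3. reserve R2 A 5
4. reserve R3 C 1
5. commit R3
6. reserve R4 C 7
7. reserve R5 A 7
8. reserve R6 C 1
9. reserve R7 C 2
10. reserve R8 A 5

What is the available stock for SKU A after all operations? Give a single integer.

Step 1: reserve R1 A 8 -> on_hand[A=44 B=58 C=28] avail[A=36 B=58 C=28] open={R1}
Step 2: cancel R1 -> on_hand[A=44 B=58 C=28] avail[A=44 B=58 C=28] open={}
Step 3: reserve R2 A 5 -> on_hand[A=44 B=58 C=28] avail[A=39 B=58 C=28] open={R2}
Step 4: reserve R3 C 1 -> on_hand[A=44 B=58 C=28] avail[A=39 B=58 C=27] open={R2,R3}
Step 5: commit R3 -> on_hand[A=44 B=58 C=27] avail[A=39 B=58 C=27] open={R2}
Step 6: reserve R4 C 7 -> on_hand[A=44 B=58 C=27] avail[A=39 B=58 C=20] open={R2,R4}
Step 7: reserve R5 A 7 -> on_hand[A=44 B=58 C=27] avail[A=32 B=58 C=20] open={R2,R4,R5}
Step 8: reserve R6 C 1 -> on_hand[A=44 B=58 C=27] avail[A=32 B=58 C=19] open={R2,R4,R5,R6}
Step 9: reserve R7 C 2 -> on_hand[A=44 B=58 C=27] avail[A=32 B=58 C=17] open={R2,R4,R5,R6,R7}
Step 10: reserve R8 A 5 -> on_hand[A=44 B=58 C=27] avail[A=27 B=58 C=17] open={R2,R4,R5,R6,R7,R8}
Final available[A] = 27

Answer: 27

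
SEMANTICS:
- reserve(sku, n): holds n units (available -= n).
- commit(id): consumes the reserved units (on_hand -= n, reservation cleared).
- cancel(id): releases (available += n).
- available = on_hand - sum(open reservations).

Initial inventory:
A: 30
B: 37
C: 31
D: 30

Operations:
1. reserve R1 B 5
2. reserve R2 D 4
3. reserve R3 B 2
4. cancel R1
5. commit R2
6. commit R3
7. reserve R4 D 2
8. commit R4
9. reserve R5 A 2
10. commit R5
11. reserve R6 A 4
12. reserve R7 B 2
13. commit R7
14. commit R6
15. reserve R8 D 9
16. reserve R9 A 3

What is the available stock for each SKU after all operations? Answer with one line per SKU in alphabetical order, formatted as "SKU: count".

Step 1: reserve R1 B 5 -> on_hand[A=30 B=37 C=31 D=30] avail[A=30 B=32 C=31 D=30] open={R1}
Step 2: reserve R2 D 4 -> on_hand[A=30 B=37 C=31 D=30] avail[A=30 B=32 C=31 D=26] open={R1,R2}
Step 3: reserve R3 B 2 -> on_hand[A=30 B=37 C=31 D=30] avail[A=30 B=30 C=31 D=26] open={R1,R2,R3}
Step 4: cancel R1 -> on_hand[A=30 B=37 C=31 D=30] avail[A=30 B=35 C=31 D=26] open={R2,R3}
Step 5: commit R2 -> on_hand[A=30 B=37 C=31 D=26] avail[A=30 B=35 C=31 D=26] open={R3}
Step 6: commit R3 -> on_hand[A=30 B=35 C=31 D=26] avail[A=30 B=35 C=31 D=26] open={}
Step 7: reserve R4 D 2 -> on_hand[A=30 B=35 C=31 D=26] avail[A=30 B=35 C=31 D=24] open={R4}
Step 8: commit R4 -> on_hand[A=30 B=35 C=31 D=24] avail[A=30 B=35 C=31 D=24] open={}
Step 9: reserve R5 A 2 -> on_hand[A=30 B=35 C=31 D=24] avail[A=28 B=35 C=31 D=24] open={R5}
Step 10: commit R5 -> on_hand[A=28 B=35 C=31 D=24] avail[A=28 B=35 C=31 D=24] open={}
Step 11: reserve R6 A 4 -> on_hand[A=28 B=35 C=31 D=24] avail[A=24 B=35 C=31 D=24] open={R6}
Step 12: reserve R7 B 2 -> on_hand[A=28 B=35 C=31 D=24] avail[A=24 B=33 C=31 D=24] open={R6,R7}
Step 13: commit R7 -> on_hand[A=28 B=33 C=31 D=24] avail[A=24 B=33 C=31 D=24] open={R6}
Step 14: commit R6 -> on_hand[A=24 B=33 C=31 D=24] avail[A=24 B=33 C=31 D=24] open={}
Step 15: reserve R8 D 9 -> on_hand[A=24 B=33 C=31 D=24] avail[A=24 B=33 C=31 D=15] open={R8}
Step 16: reserve R9 A 3 -> on_hand[A=24 B=33 C=31 D=24] avail[A=21 B=33 C=31 D=15] open={R8,R9}

Answer: A: 21
B: 33
C: 31
D: 15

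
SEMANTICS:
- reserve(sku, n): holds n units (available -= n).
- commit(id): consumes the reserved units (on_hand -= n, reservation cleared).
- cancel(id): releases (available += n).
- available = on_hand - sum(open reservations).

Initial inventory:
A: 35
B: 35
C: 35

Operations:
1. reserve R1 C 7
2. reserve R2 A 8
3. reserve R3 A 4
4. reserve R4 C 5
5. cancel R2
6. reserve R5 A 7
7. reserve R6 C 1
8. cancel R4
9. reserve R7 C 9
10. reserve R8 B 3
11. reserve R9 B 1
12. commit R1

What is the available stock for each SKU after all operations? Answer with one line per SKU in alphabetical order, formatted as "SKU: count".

Answer: A: 24
B: 31
C: 18

Derivation:
Step 1: reserve R1 C 7 -> on_hand[A=35 B=35 C=35] avail[A=35 B=35 C=28] open={R1}
Step 2: reserve R2 A 8 -> on_hand[A=35 B=35 C=35] avail[A=27 B=35 C=28] open={R1,R2}
Step 3: reserve R3 A 4 -> on_hand[A=35 B=35 C=35] avail[A=23 B=35 C=28] open={R1,R2,R3}
Step 4: reserve R4 C 5 -> on_hand[A=35 B=35 C=35] avail[A=23 B=35 C=23] open={R1,R2,R3,R4}
Step 5: cancel R2 -> on_hand[A=35 B=35 C=35] avail[A=31 B=35 C=23] open={R1,R3,R4}
Step 6: reserve R5 A 7 -> on_hand[A=35 B=35 C=35] avail[A=24 B=35 C=23] open={R1,R3,R4,R5}
Step 7: reserve R6 C 1 -> on_hand[A=35 B=35 C=35] avail[A=24 B=35 C=22] open={R1,R3,R4,R5,R6}
Step 8: cancel R4 -> on_hand[A=35 B=35 C=35] avail[A=24 B=35 C=27] open={R1,R3,R5,R6}
Step 9: reserve R7 C 9 -> on_hand[A=35 B=35 C=35] avail[A=24 B=35 C=18] open={R1,R3,R5,R6,R7}
Step 10: reserve R8 B 3 -> on_hand[A=35 B=35 C=35] avail[A=24 B=32 C=18] open={R1,R3,R5,R6,R7,R8}
Step 11: reserve R9 B 1 -> on_hand[A=35 B=35 C=35] avail[A=24 B=31 C=18] open={R1,R3,R5,R6,R7,R8,R9}
Step 12: commit R1 -> on_hand[A=35 B=35 C=28] avail[A=24 B=31 C=18] open={R3,R5,R6,R7,R8,R9}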